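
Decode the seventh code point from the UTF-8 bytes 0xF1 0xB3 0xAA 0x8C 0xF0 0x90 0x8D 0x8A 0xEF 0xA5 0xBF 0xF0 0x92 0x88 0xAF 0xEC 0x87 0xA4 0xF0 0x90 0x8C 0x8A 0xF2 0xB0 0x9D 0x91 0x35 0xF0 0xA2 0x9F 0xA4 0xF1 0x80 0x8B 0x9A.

Offset 0: leading byte 0xF1 = 11110001 → 4-byte char #1 = F1 B3 AA 8C.
Offset 4: leading byte 0xF0 = 11110000 → 4-byte char #2 = F0 90 8D 8A.
Offset 8: leading byte 0xEF = 11101111 → 3-byte char #3 = EF A5 BF.
Offset 11: leading byte 0xF0 = 11110000 → 4-byte char #4 = F0 92 88 AF.
Offset 15: leading byte 0xEC = 11101100 → 3-byte char #5 = EC 87 A4.
Offset 18: leading byte 0xF0 = 11110000 → 4-byte char #6 = F0 90 8C 8A.
Offset 22: leading byte 0xF2 = 11110010 → 4-byte char #7 = F2 B0 9D 91.
Leading byte 0xF2 = 11110010 matches 11110xxx → 4-byte sequence.
Byte 1: 0xF2 = 11110010, payload 010 (3 bits).
Byte 2: 0xB0 = 10110000 (10xxxxxx ✓), payload 110000.
Byte 3: 0x9D = 10011101 (10xxxxxx ✓), payload 011101.
Byte 4: 0x91 = 10010001 (10xxxxxx ✓), payload 010001.
Concatenate: 010110000011101010001 = 0xB0751 (21 bits → U+B0751).

U+B0751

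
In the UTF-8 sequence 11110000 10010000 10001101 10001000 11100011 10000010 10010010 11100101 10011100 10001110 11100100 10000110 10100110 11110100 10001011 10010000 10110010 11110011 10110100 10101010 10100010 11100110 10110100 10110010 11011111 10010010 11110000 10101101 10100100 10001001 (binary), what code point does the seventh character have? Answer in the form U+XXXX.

Offset 0: leading byte 0xF0 = 11110000 → 4-byte char #1 = F0 90 8D 88.
Offset 4: leading byte 0xE3 = 11100011 → 3-byte char #2 = E3 82 92.
Offset 7: leading byte 0xE5 = 11100101 → 3-byte char #3 = E5 9C 8E.
Offset 10: leading byte 0xE4 = 11100100 → 3-byte char #4 = E4 86 A6.
Offset 13: leading byte 0xF4 = 11110100 → 4-byte char #5 = F4 8B 90 B2.
Offset 17: leading byte 0xF3 = 11110011 → 4-byte char #6 = F3 B4 AA A2.
Offset 21: leading byte 0xE6 = 11100110 → 3-byte char #7 = E6 B4 B2.
Leading byte 0xE6 = 11100110 matches 1110xxxx → 3-byte sequence.
Byte 1: 0xE6 = 11100110, payload 0110 (4 bits).
Byte 2: 0xB4 = 10110100 (10xxxxxx ✓), payload 110100.
Byte 3: 0xB2 = 10110010 (10xxxxxx ✓), payload 110010.
Concatenate: 0110110100110010 = 0x6D32 (16 bits → U+6D32).

U+6D32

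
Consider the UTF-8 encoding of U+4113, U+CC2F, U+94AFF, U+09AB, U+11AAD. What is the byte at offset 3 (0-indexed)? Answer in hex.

U+4113 → 3-byte form E4 84 93 at offsets 0–2.
U+CC2F → 3-byte form EC B0 AF at offsets 3–5.
Offset 3 falls in char 2's range; it's byte 1 of EC B0 AF = 0xEC.

0xEC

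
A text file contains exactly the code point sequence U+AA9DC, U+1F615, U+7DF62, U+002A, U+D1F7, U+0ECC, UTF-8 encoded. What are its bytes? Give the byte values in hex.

U+AA9DC: 4-byte form → F2 AA A7 9C.
U+1F615: 4-byte form → F0 9F 98 95.
U+7DF62: 4-byte form → F1 BD BD A2.
U+002A: 1-byte form → 2A.
U+D1F7: 3-byte form → ED 87 B7.
U+0ECC: 3-byte form → E0 BB 8C.
Concatenated (19 bytes): F2 AA A7 9C F0 9F 98 95 F1 BD BD A2 2A ED 87 B7 E0 BB 8C.

F2 AA A7 9C F0 9F 98 95 F1 BD BD A2 2A ED 87 B7 E0 BB 8C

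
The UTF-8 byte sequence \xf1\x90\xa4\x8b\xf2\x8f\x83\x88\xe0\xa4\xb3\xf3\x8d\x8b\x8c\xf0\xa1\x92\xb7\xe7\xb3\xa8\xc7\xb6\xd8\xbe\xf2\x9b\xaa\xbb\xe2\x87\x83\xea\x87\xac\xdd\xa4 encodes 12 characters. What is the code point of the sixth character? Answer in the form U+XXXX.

U+7CE8

Offset 0: leading byte 0xF1 = 11110001 → 4-byte char #1 = F1 90 A4 8B.
Offset 4: leading byte 0xF2 = 11110010 → 4-byte char #2 = F2 8F 83 88.
Offset 8: leading byte 0xE0 = 11100000 → 3-byte char #3 = E0 A4 B3.
Offset 11: leading byte 0xF3 = 11110011 → 4-byte char #4 = F3 8D 8B 8C.
Offset 15: leading byte 0xF0 = 11110000 → 4-byte char #5 = F0 A1 92 B7.
Offset 19: leading byte 0xE7 = 11100111 → 3-byte char #6 = E7 B3 A8.
Leading byte 0xE7 = 11100111 matches 1110xxxx → 3-byte sequence.
Byte 1: 0xE7 = 11100111, payload 0111 (4 bits).
Byte 2: 0xB3 = 10110011 (10xxxxxx ✓), payload 110011.
Byte 3: 0xA8 = 10101000 (10xxxxxx ✓), payload 101000.
Concatenate: 0111110011101000 = 0x7CE8 (16 bits → U+7CE8).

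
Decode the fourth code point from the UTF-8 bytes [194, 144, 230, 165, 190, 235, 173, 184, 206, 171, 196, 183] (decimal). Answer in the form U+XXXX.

U+03AB

Offset 0: leading byte 0xC2 = 11000010 → 2-byte char #1 = C2 90.
Offset 2: leading byte 0xE6 = 11100110 → 3-byte char #2 = E6 A5 BE.
Offset 5: leading byte 0xEB = 11101011 → 3-byte char #3 = EB AD B8.
Offset 8: leading byte 0xCE = 11001110 → 2-byte char #4 = CE AB.
Leading byte 0xCE = 11001110 matches 110xxxxx → 2-byte sequence.
Byte 1: 0xCE = 11001110, payload 01110 (5 bits).
Byte 2: 0xAB = 10101011 (10xxxxxx ✓), payload 101011.
Concatenate: 01110101011 = 0x3AB (11 bits → U+03AB).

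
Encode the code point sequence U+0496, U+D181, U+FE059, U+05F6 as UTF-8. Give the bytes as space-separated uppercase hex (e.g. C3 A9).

D2 96 ED 86 81 F3 BE 81 99 D7 B6

U+0496: 2-byte form → D2 96.
U+D181: 3-byte form → ED 86 81.
U+FE059: 4-byte form → F3 BE 81 99.
U+05F6: 2-byte form → D7 B6.
Concatenated (11 bytes): D2 96 ED 86 81 F3 BE 81 99 D7 B6.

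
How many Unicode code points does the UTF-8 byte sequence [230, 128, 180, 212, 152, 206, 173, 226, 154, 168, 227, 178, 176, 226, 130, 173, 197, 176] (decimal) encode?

Byte at offset 0: 0xE6 = 11100110 → 3-byte char (#1). Advance 3.
Byte at offset 3: 0xD4 = 11010100 → 2-byte char (#2). Advance 2.
Byte at offset 5: 0xCE = 11001110 → 2-byte char (#3). Advance 2.
Byte at offset 7: 0xE2 = 11100010 → 3-byte char (#4). Advance 3.
Byte at offset 10: 0xE3 = 11100011 → 3-byte char (#5). Advance 3.
Byte at offset 13: 0xE2 = 11100010 → 3-byte char (#6). Advance 3.
Byte at offset 16: 0xC5 = 11000101 → 2-byte char (#7). Advance 2.
Reached end at offset 18 after 7 code points.

7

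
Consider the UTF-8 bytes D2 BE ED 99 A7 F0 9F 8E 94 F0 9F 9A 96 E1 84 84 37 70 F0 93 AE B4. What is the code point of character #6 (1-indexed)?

Offset 0: leading byte 0xD2 = 11010010 → 2-byte char #1 = D2 BE.
Offset 2: leading byte 0xED = 11101101 → 3-byte char #2 = ED 99 A7.
Offset 5: leading byte 0xF0 = 11110000 → 4-byte char #3 = F0 9F 8E 94.
Offset 9: leading byte 0xF0 = 11110000 → 4-byte char #4 = F0 9F 9A 96.
Offset 13: leading byte 0xE1 = 11100001 → 3-byte char #5 = E1 84 84.
Offset 16: leading byte 0x37 = 00110111 → 1-byte char #6 = 37.
Leading byte 0x37 = 00110111 matches 0xxxxxxx → 1-byte sequence.
Byte 1: 0x37 = 00110111, payload 0110111 (7 bits).
Concatenate: 0110111 = 0x37 (7 bits → U+0037).

U+0037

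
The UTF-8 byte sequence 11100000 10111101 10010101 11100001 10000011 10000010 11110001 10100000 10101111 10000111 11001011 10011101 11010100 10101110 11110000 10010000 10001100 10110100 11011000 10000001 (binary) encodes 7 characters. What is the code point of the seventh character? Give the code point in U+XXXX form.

Offset 0: leading byte 0xE0 = 11100000 → 3-byte char #1 = E0 BD 95.
Offset 3: leading byte 0xE1 = 11100001 → 3-byte char #2 = E1 83 82.
Offset 6: leading byte 0xF1 = 11110001 → 4-byte char #3 = F1 A0 AF 87.
Offset 10: leading byte 0xCB = 11001011 → 2-byte char #4 = CB 9D.
Offset 12: leading byte 0xD4 = 11010100 → 2-byte char #5 = D4 AE.
Offset 14: leading byte 0xF0 = 11110000 → 4-byte char #6 = F0 90 8C B4.
Offset 18: leading byte 0xD8 = 11011000 → 2-byte char #7 = D8 81.
Leading byte 0xD8 = 11011000 matches 110xxxxx → 2-byte sequence.
Byte 1: 0xD8 = 11011000, payload 11000 (5 bits).
Byte 2: 0x81 = 10000001 (10xxxxxx ✓), payload 000001.
Concatenate: 11000000001 = 0x601 (11 bits → U+0601).

U+0601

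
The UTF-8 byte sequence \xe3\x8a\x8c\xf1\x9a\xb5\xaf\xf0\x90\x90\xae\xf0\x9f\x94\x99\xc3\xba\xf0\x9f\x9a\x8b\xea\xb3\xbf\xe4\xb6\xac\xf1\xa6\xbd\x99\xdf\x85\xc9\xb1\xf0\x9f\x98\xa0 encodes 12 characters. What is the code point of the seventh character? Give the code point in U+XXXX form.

Offset 0: leading byte 0xE3 = 11100011 → 3-byte char #1 = E3 8A 8C.
Offset 3: leading byte 0xF1 = 11110001 → 4-byte char #2 = F1 9A B5 AF.
Offset 7: leading byte 0xF0 = 11110000 → 4-byte char #3 = F0 90 90 AE.
Offset 11: leading byte 0xF0 = 11110000 → 4-byte char #4 = F0 9F 94 99.
Offset 15: leading byte 0xC3 = 11000011 → 2-byte char #5 = C3 BA.
Offset 17: leading byte 0xF0 = 11110000 → 4-byte char #6 = F0 9F 9A 8B.
Offset 21: leading byte 0xEA = 11101010 → 3-byte char #7 = EA B3 BF.
Leading byte 0xEA = 11101010 matches 1110xxxx → 3-byte sequence.
Byte 1: 0xEA = 11101010, payload 1010 (4 bits).
Byte 2: 0xB3 = 10110011 (10xxxxxx ✓), payload 110011.
Byte 3: 0xBF = 10111111 (10xxxxxx ✓), payload 111111.
Concatenate: 1010110011111111 = 0xACFF (16 bits → U+ACFF).

U+ACFF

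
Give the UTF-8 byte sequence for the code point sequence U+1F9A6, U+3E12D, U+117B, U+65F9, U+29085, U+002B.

U+1F9A6: 4-byte form → F0 9F A6 A6.
U+3E12D: 4-byte form → F0 BE 84 AD.
U+117B: 3-byte form → E1 85 BB.
U+65F9: 3-byte form → E6 97 B9.
U+29085: 4-byte form → F0 A9 82 85.
U+002B: 1-byte form → 2B.
Concatenated (19 bytes): F0 9F A6 A6 F0 BE 84 AD E1 85 BB E6 97 B9 F0 A9 82 85 2B.

F0 9F A6 A6 F0 BE 84 AD E1 85 BB E6 97 B9 F0 A9 82 85 2B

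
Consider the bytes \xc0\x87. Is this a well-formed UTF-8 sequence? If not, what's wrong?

invalid (overlong encoding)

Leading byte 0xC0 = 11000000 → 2-byte form.
Continuation bytes all match 10xxxxxx. Payload decodes to 0x7.
But 0x7 < 0x80, the minimum for a 2-byte sequence — this is an overlong encoding.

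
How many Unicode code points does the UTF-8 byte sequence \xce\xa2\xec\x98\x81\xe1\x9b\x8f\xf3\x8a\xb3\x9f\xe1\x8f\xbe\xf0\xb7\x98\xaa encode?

Byte at offset 0: 0xCE = 11001110 → 2-byte char (#1). Advance 2.
Byte at offset 2: 0xEC = 11101100 → 3-byte char (#2). Advance 3.
Byte at offset 5: 0xE1 = 11100001 → 3-byte char (#3). Advance 3.
Byte at offset 8: 0xF3 = 11110011 → 4-byte char (#4). Advance 4.
Byte at offset 12: 0xE1 = 11100001 → 3-byte char (#5). Advance 3.
Byte at offset 15: 0xF0 = 11110000 → 4-byte char (#6). Advance 4.
Reached end at offset 19 after 6 code points.

6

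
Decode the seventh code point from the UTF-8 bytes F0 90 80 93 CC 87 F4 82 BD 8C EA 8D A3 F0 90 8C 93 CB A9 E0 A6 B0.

Offset 0: leading byte 0xF0 = 11110000 → 4-byte char #1 = F0 90 80 93.
Offset 4: leading byte 0xCC = 11001100 → 2-byte char #2 = CC 87.
Offset 6: leading byte 0xF4 = 11110100 → 4-byte char #3 = F4 82 BD 8C.
Offset 10: leading byte 0xEA = 11101010 → 3-byte char #4 = EA 8D A3.
Offset 13: leading byte 0xF0 = 11110000 → 4-byte char #5 = F0 90 8C 93.
Offset 17: leading byte 0xCB = 11001011 → 2-byte char #6 = CB A9.
Offset 19: leading byte 0xE0 = 11100000 → 3-byte char #7 = E0 A6 B0.
Leading byte 0xE0 = 11100000 matches 1110xxxx → 3-byte sequence.
Byte 1: 0xE0 = 11100000, payload 0000 (4 bits).
Byte 2: 0xA6 = 10100110 (10xxxxxx ✓), payload 100110.
Byte 3: 0xB0 = 10110000 (10xxxxxx ✓), payload 110000.
Concatenate: 0000100110110000 = 0x9B0 (16 bits → U+09B0).

U+09B0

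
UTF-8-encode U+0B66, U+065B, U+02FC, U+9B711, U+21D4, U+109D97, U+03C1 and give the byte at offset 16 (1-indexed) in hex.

1-indexed offset 16 is 0-indexed offset 15.
U+0B66 → 3-byte form E0 AD A6 at offsets 0–2.
U+065B → 2-byte form D9 9B at offsets 3–4.
U+02FC → 2-byte form CB BC at offsets 5–6.
U+9B711 → 4-byte form F2 9B 9C 91 at offsets 7–10.
U+21D4 → 3-byte form E2 87 94 at offsets 11–13.
U+109D97 → 4-byte form F4 89 B6 97 at offsets 14–17.
Offset 15 falls in char 6's range; it's byte 2 of F4 89 B6 97 = 0x89.

0x89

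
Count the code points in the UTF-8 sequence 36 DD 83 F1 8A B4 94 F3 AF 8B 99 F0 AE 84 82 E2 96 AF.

Byte at offset 0: 0x36 = 00110110 → 1-byte char (#1). Advance 1.
Byte at offset 1: 0xDD = 11011101 → 2-byte char (#2). Advance 2.
Byte at offset 3: 0xF1 = 11110001 → 4-byte char (#3). Advance 4.
Byte at offset 7: 0xF3 = 11110011 → 4-byte char (#4). Advance 4.
Byte at offset 11: 0xF0 = 11110000 → 4-byte char (#5). Advance 4.
Byte at offset 15: 0xE2 = 11100010 → 3-byte char (#6). Advance 3.
Reached end at offset 18 after 6 code points.

6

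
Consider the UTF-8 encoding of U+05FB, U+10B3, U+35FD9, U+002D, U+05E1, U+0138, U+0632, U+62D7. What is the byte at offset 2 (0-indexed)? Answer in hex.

U+05FB → 2-byte form D7 BB at offsets 0–1.
U+10B3 → 3-byte form E1 82 B3 at offsets 2–4.
Offset 2 falls in char 2's range; it's byte 1 of E1 82 B3 = 0xE1.

0xE1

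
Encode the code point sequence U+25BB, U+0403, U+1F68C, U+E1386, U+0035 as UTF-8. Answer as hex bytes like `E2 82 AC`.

U+25BB: 3-byte form → E2 96 BB.
U+0403: 2-byte form → D0 83.
U+1F68C: 4-byte form → F0 9F 9A 8C.
U+E1386: 4-byte form → F3 A1 8E 86.
U+0035: 1-byte form → 35.
Concatenated (14 bytes): E2 96 BB D0 83 F0 9F 9A 8C F3 A1 8E 86 35.

E2 96 BB D0 83 F0 9F 9A 8C F3 A1 8E 86 35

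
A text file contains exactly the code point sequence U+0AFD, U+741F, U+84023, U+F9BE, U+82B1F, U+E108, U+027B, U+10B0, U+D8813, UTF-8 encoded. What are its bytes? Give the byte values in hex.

E0 AB BD E7 90 9F F2 84 80 A3 EF A6 BE F2 82 AC 9F EE 84 88 C9 BB E1 82 B0 F3 98 A0 93

U+0AFD: 3-byte form → E0 AB BD.
U+741F: 3-byte form → E7 90 9F.
U+84023: 4-byte form → F2 84 80 A3.
U+F9BE: 3-byte form → EF A6 BE.
U+82B1F: 4-byte form → F2 82 AC 9F.
U+E108: 3-byte form → EE 84 88.
U+027B: 2-byte form → C9 BB.
U+10B0: 3-byte form → E1 82 B0.
U+D8813: 4-byte form → F3 98 A0 93.
Concatenated (29 bytes): E0 AB BD E7 90 9F F2 84 80 A3 EF A6 BE F2 82 AC 9F EE 84 88 C9 BB E1 82 B0 F3 98 A0 93.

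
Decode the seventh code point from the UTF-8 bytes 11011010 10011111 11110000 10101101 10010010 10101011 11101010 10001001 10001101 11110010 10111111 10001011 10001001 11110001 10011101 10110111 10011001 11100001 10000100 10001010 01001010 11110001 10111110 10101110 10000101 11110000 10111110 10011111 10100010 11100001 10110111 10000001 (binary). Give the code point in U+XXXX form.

U+004A

Offset 0: leading byte 0xDA = 11011010 → 2-byte char #1 = DA 9F.
Offset 2: leading byte 0xF0 = 11110000 → 4-byte char #2 = F0 AD 92 AB.
Offset 6: leading byte 0xEA = 11101010 → 3-byte char #3 = EA 89 8D.
Offset 9: leading byte 0xF2 = 11110010 → 4-byte char #4 = F2 BF 8B 89.
Offset 13: leading byte 0xF1 = 11110001 → 4-byte char #5 = F1 9D B7 99.
Offset 17: leading byte 0xE1 = 11100001 → 3-byte char #6 = E1 84 8A.
Offset 20: leading byte 0x4A = 01001010 → 1-byte char #7 = 4A.
Leading byte 0x4A = 01001010 matches 0xxxxxxx → 1-byte sequence.
Byte 1: 0x4A = 01001010, payload 1001010 (7 bits).
Concatenate: 1001010 = 0x4A (7 bits → U+004A).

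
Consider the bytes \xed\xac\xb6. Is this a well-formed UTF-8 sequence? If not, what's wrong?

Structurally a 3-byte sequence; payload = 0xDB36.
But 0xDB36 is in U+D800–U+DFFF, the surrogate range. Surrogates are not Unicode scalar values and are forbidden in UTF-8.

invalid (encodes a surrogate (U+D800–U+DFFF))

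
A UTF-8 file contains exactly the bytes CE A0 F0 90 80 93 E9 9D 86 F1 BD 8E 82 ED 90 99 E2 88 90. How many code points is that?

6

Byte at offset 0: 0xCE = 11001110 → 2-byte char (#1). Advance 2.
Byte at offset 2: 0xF0 = 11110000 → 4-byte char (#2). Advance 4.
Byte at offset 6: 0xE9 = 11101001 → 3-byte char (#3). Advance 3.
Byte at offset 9: 0xF1 = 11110001 → 4-byte char (#4). Advance 4.
Byte at offset 13: 0xED = 11101101 → 3-byte char (#5). Advance 3.
Byte at offset 16: 0xE2 = 11100010 → 3-byte char (#6). Advance 3.
Reached end at offset 19 after 6 code points.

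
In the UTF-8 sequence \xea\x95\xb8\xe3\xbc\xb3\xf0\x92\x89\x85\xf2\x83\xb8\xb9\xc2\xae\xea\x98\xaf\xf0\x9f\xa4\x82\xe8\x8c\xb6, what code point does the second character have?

Offset 0: leading byte 0xEA = 11101010 → 3-byte char #1 = EA 95 B8.
Offset 3: leading byte 0xE3 = 11100011 → 3-byte char #2 = E3 BC B3.
Leading byte 0xE3 = 11100011 matches 1110xxxx → 3-byte sequence.
Byte 1: 0xE3 = 11100011, payload 0011 (4 bits).
Byte 2: 0xBC = 10111100 (10xxxxxx ✓), payload 111100.
Byte 3: 0xB3 = 10110011 (10xxxxxx ✓), payload 110011.
Concatenate: 0011111100110011 = 0x3F33 (16 bits → U+3F33).

U+3F33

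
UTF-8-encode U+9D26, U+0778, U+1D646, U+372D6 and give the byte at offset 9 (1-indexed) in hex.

0x86

1-indexed offset 9 is 0-indexed offset 8.
U+9D26 → 3-byte form E9 B4 A6 at offsets 0–2.
U+0778 → 2-byte form DD B8 at offsets 3–4.
U+1D646 → 4-byte form F0 9D 99 86 at offsets 5–8.
Offset 8 falls in char 3's range; it's byte 4 of F0 9D 99 86 = 0x86.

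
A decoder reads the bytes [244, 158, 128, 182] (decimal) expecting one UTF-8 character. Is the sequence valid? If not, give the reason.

Leading byte 0xF4 = 11110100 → 4-byte form.
Payload = 0x11E036, which exceeds U+10FFFF, the maximum Unicode code point. (Leading bytes F5–FF, or F4 followed by ≥ 0x90, are invalid.)

invalid (encodes a value above U+10FFFF)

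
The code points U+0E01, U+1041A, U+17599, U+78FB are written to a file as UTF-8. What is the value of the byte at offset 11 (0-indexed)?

U+0E01 → 3-byte form E0 B8 81 at offsets 0–2.
U+1041A → 4-byte form F0 90 90 9A at offsets 3–6.
U+17599 → 4-byte form F0 97 96 99 at offsets 7–10.
U+78FB → 3-byte form E7 A3 BB at offsets 11–13.
Offset 11 falls in char 4's range; it's byte 1 of E7 A3 BB = 0xE7.

0xE7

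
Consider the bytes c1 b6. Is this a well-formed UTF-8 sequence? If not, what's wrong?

invalid (overlong encoding)

Leading byte 0xC1 = 11000001 → 2-byte form.
Continuation bytes all match 10xxxxxx. Payload decodes to 0x76.
But 0x76 < 0x80, the minimum for a 2-byte sequence — this is an overlong encoding.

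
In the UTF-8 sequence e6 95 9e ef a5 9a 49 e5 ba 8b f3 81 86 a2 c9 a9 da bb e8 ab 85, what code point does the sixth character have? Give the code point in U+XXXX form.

U+0269

Offset 0: leading byte 0xE6 = 11100110 → 3-byte char #1 = E6 95 9E.
Offset 3: leading byte 0xEF = 11101111 → 3-byte char #2 = EF A5 9A.
Offset 6: leading byte 0x49 = 01001001 → 1-byte char #3 = 49.
Offset 7: leading byte 0xE5 = 11100101 → 3-byte char #4 = E5 BA 8B.
Offset 10: leading byte 0xF3 = 11110011 → 4-byte char #5 = F3 81 86 A2.
Offset 14: leading byte 0xC9 = 11001001 → 2-byte char #6 = C9 A9.
Leading byte 0xC9 = 11001001 matches 110xxxxx → 2-byte sequence.
Byte 1: 0xC9 = 11001001, payload 01001 (5 bits).
Byte 2: 0xA9 = 10101001 (10xxxxxx ✓), payload 101001.
Concatenate: 01001101001 = 0x269 (11 bits → U+0269).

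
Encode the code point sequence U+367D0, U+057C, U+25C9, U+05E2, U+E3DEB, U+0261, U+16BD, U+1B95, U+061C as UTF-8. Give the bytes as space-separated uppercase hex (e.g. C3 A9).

F0 B6 9F 90 D5 BC E2 97 89 D7 A2 F3 A3 B7 AB C9 A1 E1 9A BD E1 AE 95 D8 9C

U+367D0: 4-byte form → F0 B6 9F 90.
U+057C: 2-byte form → D5 BC.
U+25C9: 3-byte form → E2 97 89.
U+05E2: 2-byte form → D7 A2.
U+E3DEB: 4-byte form → F3 A3 B7 AB.
U+0261: 2-byte form → C9 A1.
U+16BD: 3-byte form → E1 9A BD.
U+1B95: 3-byte form → E1 AE 95.
U+061C: 2-byte form → D8 9C.
Concatenated (25 bytes): F0 B6 9F 90 D5 BC E2 97 89 D7 A2 F3 A3 B7 AB C9 A1 E1 9A BD E1 AE 95 D8 9C.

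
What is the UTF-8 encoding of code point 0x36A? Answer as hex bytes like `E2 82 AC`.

U+036A = 0x36A = 874 decimal. In range U+0080–U+07FF → 2-byte form: 110xxxxx 10xxxxxx.
Binary (11 bits): 01101101010.
Split 5+6: 01101 | 101010.
Byte 1: 11001101 = 0xCD.
Byte 2: 10101010 = 0xAA.

CD AA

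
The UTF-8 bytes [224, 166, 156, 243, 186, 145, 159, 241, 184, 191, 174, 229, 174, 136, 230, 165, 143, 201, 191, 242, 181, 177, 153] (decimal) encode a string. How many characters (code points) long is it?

Byte at offset 0: 0xE0 = 11100000 → 3-byte char (#1). Advance 3.
Byte at offset 3: 0xF3 = 11110011 → 4-byte char (#2). Advance 4.
Byte at offset 7: 0xF1 = 11110001 → 4-byte char (#3). Advance 4.
Byte at offset 11: 0xE5 = 11100101 → 3-byte char (#4). Advance 3.
Byte at offset 14: 0xE6 = 11100110 → 3-byte char (#5). Advance 3.
Byte at offset 17: 0xC9 = 11001001 → 2-byte char (#6). Advance 2.
Byte at offset 19: 0xF2 = 11110010 → 4-byte char (#7). Advance 4.
Reached end at offset 23 after 7 code points.

7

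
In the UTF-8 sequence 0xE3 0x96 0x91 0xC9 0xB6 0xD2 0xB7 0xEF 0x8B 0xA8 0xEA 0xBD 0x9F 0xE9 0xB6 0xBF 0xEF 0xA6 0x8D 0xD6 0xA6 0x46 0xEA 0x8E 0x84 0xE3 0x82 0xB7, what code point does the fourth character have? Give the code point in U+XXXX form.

U+F2E8

Offset 0: leading byte 0xE3 = 11100011 → 3-byte char #1 = E3 96 91.
Offset 3: leading byte 0xC9 = 11001001 → 2-byte char #2 = C9 B6.
Offset 5: leading byte 0xD2 = 11010010 → 2-byte char #3 = D2 B7.
Offset 7: leading byte 0xEF = 11101111 → 3-byte char #4 = EF 8B A8.
Leading byte 0xEF = 11101111 matches 1110xxxx → 3-byte sequence.
Byte 1: 0xEF = 11101111, payload 1111 (4 bits).
Byte 2: 0x8B = 10001011 (10xxxxxx ✓), payload 001011.
Byte 3: 0xA8 = 10101000 (10xxxxxx ✓), payload 101000.
Concatenate: 1111001011101000 = 0xF2E8 (16 bits → U+F2E8).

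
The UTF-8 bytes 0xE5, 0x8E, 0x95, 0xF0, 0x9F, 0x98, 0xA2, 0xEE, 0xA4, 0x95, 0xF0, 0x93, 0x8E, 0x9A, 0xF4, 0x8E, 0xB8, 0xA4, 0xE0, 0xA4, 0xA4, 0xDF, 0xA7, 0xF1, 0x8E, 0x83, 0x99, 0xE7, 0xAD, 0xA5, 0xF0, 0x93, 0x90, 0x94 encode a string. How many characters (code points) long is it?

Byte at offset 0: 0xE5 = 11100101 → 3-byte char (#1). Advance 3.
Byte at offset 3: 0xF0 = 11110000 → 4-byte char (#2). Advance 4.
Byte at offset 7: 0xEE = 11101110 → 3-byte char (#3). Advance 3.
Byte at offset 10: 0xF0 = 11110000 → 4-byte char (#4). Advance 4.
Byte at offset 14: 0xF4 = 11110100 → 4-byte char (#5). Advance 4.
Byte at offset 18: 0xE0 = 11100000 → 3-byte char (#6). Advance 3.
Byte at offset 21: 0xDF = 11011111 → 2-byte char (#7). Advance 2.
Byte at offset 23: 0xF1 = 11110001 → 4-byte char (#8). Advance 4.
Byte at offset 27: 0xE7 = 11100111 → 3-byte char (#9). Advance 3.
Byte at offset 30: 0xF0 = 11110000 → 4-byte char (#10). Advance 4.
Reached end at offset 34 after 10 code points.

10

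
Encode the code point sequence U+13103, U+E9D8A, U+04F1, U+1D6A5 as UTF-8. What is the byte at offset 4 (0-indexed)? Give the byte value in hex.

U+13103 → 4-byte form F0 93 84 83 at offsets 0–3.
U+E9D8A → 4-byte form F3 A9 B6 8A at offsets 4–7.
Offset 4 falls in char 2's range; it's byte 1 of F3 A9 B6 8A = 0xF3.

0xF3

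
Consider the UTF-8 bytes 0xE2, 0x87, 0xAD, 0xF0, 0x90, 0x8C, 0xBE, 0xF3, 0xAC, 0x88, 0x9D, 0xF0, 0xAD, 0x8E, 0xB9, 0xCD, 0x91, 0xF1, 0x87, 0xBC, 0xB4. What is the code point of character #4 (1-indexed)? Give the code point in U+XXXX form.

Offset 0: leading byte 0xE2 = 11100010 → 3-byte char #1 = E2 87 AD.
Offset 3: leading byte 0xF0 = 11110000 → 4-byte char #2 = F0 90 8C BE.
Offset 7: leading byte 0xF3 = 11110011 → 4-byte char #3 = F3 AC 88 9D.
Offset 11: leading byte 0xF0 = 11110000 → 4-byte char #4 = F0 AD 8E B9.
Leading byte 0xF0 = 11110000 matches 11110xxx → 4-byte sequence.
Byte 1: 0xF0 = 11110000, payload 000 (3 bits).
Byte 2: 0xAD = 10101101 (10xxxxxx ✓), payload 101101.
Byte 3: 0x8E = 10001110 (10xxxxxx ✓), payload 001110.
Byte 4: 0xB9 = 10111001 (10xxxxxx ✓), payload 111001.
Concatenate: 000101101001110111001 = 0x2D3B9 (21 bits → U+2D3B9).

U+2D3B9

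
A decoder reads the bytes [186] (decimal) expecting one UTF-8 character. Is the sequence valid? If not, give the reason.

invalid (continuation byte with no leading byte)

Byte 0xBA = 10111010 has the form 10xxxxxx — a continuation byte — but there is no preceding leading byte.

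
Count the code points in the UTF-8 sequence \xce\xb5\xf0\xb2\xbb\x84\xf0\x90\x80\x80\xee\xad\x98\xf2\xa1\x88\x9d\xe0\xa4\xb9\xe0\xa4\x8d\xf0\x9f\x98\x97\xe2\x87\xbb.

Byte at offset 0: 0xCE = 11001110 → 2-byte char (#1). Advance 2.
Byte at offset 2: 0xF0 = 11110000 → 4-byte char (#2). Advance 4.
Byte at offset 6: 0xF0 = 11110000 → 4-byte char (#3). Advance 4.
Byte at offset 10: 0xEE = 11101110 → 3-byte char (#4). Advance 3.
Byte at offset 13: 0xF2 = 11110010 → 4-byte char (#5). Advance 4.
Byte at offset 17: 0xE0 = 11100000 → 3-byte char (#6). Advance 3.
Byte at offset 20: 0xE0 = 11100000 → 3-byte char (#7). Advance 3.
Byte at offset 23: 0xF0 = 11110000 → 4-byte char (#8). Advance 4.
Byte at offset 27: 0xE2 = 11100010 → 3-byte char (#9). Advance 3.
Reached end at offset 30 after 9 code points.

9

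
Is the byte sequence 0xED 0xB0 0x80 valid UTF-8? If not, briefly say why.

Structurally a 3-byte sequence; payload = 0xDC00.
But 0xDC00 is in U+D800–U+DFFF, the surrogate range. Surrogates are not Unicode scalar values and are forbidden in UTF-8.

invalid (encodes a surrogate (U+D800–U+DFFF))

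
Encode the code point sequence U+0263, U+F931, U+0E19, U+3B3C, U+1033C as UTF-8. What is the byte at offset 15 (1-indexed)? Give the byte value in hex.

1-indexed offset 15 is 0-indexed offset 14.
U+0263 → 2-byte form C9 A3 at offsets 0–1.
U+F931 → 3-byte form EF A4 B1 at offsets 2–4.
U+0E19 → 3-byte form E0 B8 99 at offsets 5–7.
U+3B3C → 3-byte form E3 AC BC at offsets 8–10.
U+1033C → 4-byte form F0 90 8C BC at offsets 11–14.
Offset 14 falls in char 5's range; it's byte 4 of F0 90 8C BC = 0xBC.

0xBC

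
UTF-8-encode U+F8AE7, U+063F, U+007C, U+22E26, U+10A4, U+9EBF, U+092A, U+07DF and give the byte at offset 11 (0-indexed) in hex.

U+F8AE7 → 4-byte form F3 B8 AB A7 at offsets 0–3.
U+063F → 2-byte form D8 BF at offsets 4–5.
U+007C → 1-byte form 7C at offsets 6–6.
U+22E26 → 4-byte form F0 A2 B8 A6 at offsets 7–10.
U+10A4 → 3-byte form E1 82 A4 at offsets 11–13.
Offset 11 falls in char 5's range; it's byte 1 of E1 82 A4 = 0xE1.

0xE1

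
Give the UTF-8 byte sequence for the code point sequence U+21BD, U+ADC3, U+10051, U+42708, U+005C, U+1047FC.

U+21BD: 3-byte form → E2 86 BD.
U+ADC3: 3-byte form → EA B7 83.
U+10051: 4-byte form → F0 90 81 91.
U+42708: 4-byte form → F1 82 9C 88.
U+005C: 1-byte form → 5C.
U+1047FC: 4-byte form → F4 84 9F BC.
Concatenated (19 bytes): E2 86 BD EA B7 83 F0 90 81 91 F1 82 9C 88 5C F4 84 9F BC.

E2 86 BD EA B7 83 F0 90 81 91 F1 82 9C 88 5C F4 84 9F BC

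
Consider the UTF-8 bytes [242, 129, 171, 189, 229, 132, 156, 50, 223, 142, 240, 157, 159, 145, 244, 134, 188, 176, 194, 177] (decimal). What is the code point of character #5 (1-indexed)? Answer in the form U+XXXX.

Offset 0: leading byte 0xF2 = 11110010 → 4-byte char #1 = F2 81 AB BD.
Offset 4: leading byte 0xE5 = 11100101 → 3-byte char #2 = E5 84 9C.
Offset 7: leading byte 0x32 = 00110010 → 1-byte char #3 = 32.
Offset 8: leading byte 0xDF = 11011111 → 2-byte char #4 = DF 8E.
Offset 10: leading byte 0xF0 = 11110000 → 4-byte char #5 = F0 9D 9F 91.
Leading byte 0xF0 = 11110000 matches 11110xxx → 4-byte sequence.
Byte 1: 0xF0 = 11110000, payload 000 (3 bits).
Byte 2: 0x9D = 10011101 (10xxxxxx ✓), payload 011101.
Byte 3: 0x9F = 10011111 (10xxxxxx ✓), payload 011111.
Byte 4: 0x91 = 10010001 (10xxxxxx ✓), payload 010001.
Concatenate: 000011101011111010001 = 0x1D7D1 (21 bits → U+1D7D1).

U+1D7D1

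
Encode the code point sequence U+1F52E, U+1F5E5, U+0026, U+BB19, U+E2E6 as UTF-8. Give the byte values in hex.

U+1F52E: 4-byte form → F0 9F 94 AE.
U+1F5E5: 4-byte form → F0 9F 97 A5.
U+0026: 1-byte form → 26.
U+BB19: 3-byte form → EB AC 99.
U+E2E6: 3-byte form → EE 8B A6.
Concatenated (15 bytes): F0 9F 94 AE F0 9F 97 A5 26 EB AC 99 EE 8B A6.

F0 9F 94 AE F0 9F 97 A5 26 EB AC 99 EE 8B A6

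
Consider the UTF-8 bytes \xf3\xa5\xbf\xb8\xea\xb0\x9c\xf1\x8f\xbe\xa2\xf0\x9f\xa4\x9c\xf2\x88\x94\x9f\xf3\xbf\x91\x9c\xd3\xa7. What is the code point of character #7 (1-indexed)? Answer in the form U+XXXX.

U+04E7

Offset 0: leading byte 0xF3 = 11110011 → 4-byte char #1 = F3 A5 BF B8.
Offset 4: leading byte 0xEA = 11101010 → 3-byte char #2 = EA B0 9C.
Offset 7: leading byte 0xF1 = 11110001 → 4-byte char #3 = F1 8F BE A2.
Offset 11: leading byte 0xF0 = 11110000 → 4-byte char #4 = F0 9F A4 9C.
Offset 15: leading byte 0xF2 = 11110010 → 4-byte char #5 = F2 88 94 9F.
Offset 19: leading byte 0xF3 = 11110011 → 4-byte char #6 = F3 BF 91 9C.
Offset 23: leading byte 0xD3 = 11010011 → 2-byte char #7 = D3 A7.
Leading byte 0xD3 = 11010011 matches 110xxxxx → 2-byte sequence.
Byte 1: 0xD3 = 11010011, payload 10011 (5 bits).
Byte 2: 0xA7 = 10100111 (10xxxxxx ✓), payload 100111.
Concatenate: 10011100111 = 0x4E7 (11 bits → U+04E7).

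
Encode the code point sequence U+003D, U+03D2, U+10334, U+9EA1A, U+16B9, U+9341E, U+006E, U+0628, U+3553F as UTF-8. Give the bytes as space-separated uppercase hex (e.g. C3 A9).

3D CF 92 F0 90 8C B4 F2 9E A8 9A E1 9A B9 F2 93 90 9E 6E D8 A8 F0 B5 94 BF

U+003D: 1-byte form → 3D.
U+03D2: 2-byte form → CF 92.
U+10334: 4-byte form → F0 90 8C B4.
U+9EA1A: 4-byte form → F2 9E A8 9A.
U+16B9: 3-byte form → E1 9A B9.
U+9341E: 4-byte form → F2 93 90 9E.
U+006E: 1-byte form → 6E.
U+0628: 2-byte form → D8 A8.
U+3553F: 4-byte form → F0 B5 94 BF.
Concatenated (25 bytes): 3D CF 92 F0 90 8C B4 F2 9E A8 9A E1 9A B9 F2 93 90 9E 6E D8 A8 F0 B5 94 BF.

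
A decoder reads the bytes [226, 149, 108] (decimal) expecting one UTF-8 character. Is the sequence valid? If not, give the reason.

invalid (non-continuation byte where continuation expected)

Leading byte 0xE2 = 11100010 → 3-byte form.
Byte 3 is 0x6C = 01101100, which is not 10xxxxxx — expected a continuation byte.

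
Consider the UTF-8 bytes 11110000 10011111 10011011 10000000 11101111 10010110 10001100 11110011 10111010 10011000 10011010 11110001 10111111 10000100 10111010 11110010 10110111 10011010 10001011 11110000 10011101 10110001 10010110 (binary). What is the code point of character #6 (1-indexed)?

U+1DC56

Offset 0: leading byte 0xF0 = 11110000 → 4-byte char #1 = F0 9F 9B 80.
Offset 4: leading byte 0xEF = 11101111 → 3-byte char #2 = EF 96 8C.
Offset 7: leading byte 0xF3 = 11110011 → 4-byte char #3 = F3 BA 98 9A.
Offset 11: leading byte 0xF1 = 11110001 → 4-byte char #4 = F1 BF 84 BA.
Offset 15: leading byte 0xF2 = 11110010 → 4-byte char #5 = F2 B7 9A 8B.
Offset 19: leading byte 0xF0 = 11110000 → 4-byte char #6 = F0 9D B1 96.
Leading byte 0xF0 = 11110000 matches 11110xxx → 4-byte sequence.
Byte 1: 0xF0 = 11110000, payload 000 (3 bits).
Byte 2: 0x9D = 10011101 (10xxxxxx ✓), payload 011101.
Byte 3: 0xB1 = 10110001 (10xxxxxx ✓), payload 110001.
Byte 4: 0x96 = 10010110 (10xxxxxx ✓), payload 010110.
Concatenate: 000011101110001010110 = 0x1DC56 (21 bits → U+1DC56).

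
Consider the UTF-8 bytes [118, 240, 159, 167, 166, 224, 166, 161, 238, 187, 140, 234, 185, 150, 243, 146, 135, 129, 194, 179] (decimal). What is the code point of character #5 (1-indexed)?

U+AE56

Offset 0: leading byte 0x76 = 01110110 → 1-byte char #1 = 76.
Offset 1: leading byte 0xF0 = 11110000 → 4-byte char #2 = F0 9F A7 A6.
Offset 5: leading byte 0xE0 = 11100000 → 3-byte char #3 = E0 A6 A1.
Offset 8: leading byte 0xEE = 11101110 → 3-byte char #4 = EE BB 8C.
Offset 11: leading byte 0xEA = 11101010 → 3-byte char #5 = EA B9 96.
Leading byte 0xEA = 11101010 matches 1110xxxx → 3-byte sequence.
Byte 1: 0xEA = 11101010, payload 1010 (4 bits).
Byte 2: 0xB9 = 10111001 (10xxxxxx ✓), payload 111001.
Byte 3: 0x96 = 10010110 (10xxxxxx ✓), payload 010110.
Concatenate: 1010111001010110 = 0xAE56 (16 bits → U+AE56).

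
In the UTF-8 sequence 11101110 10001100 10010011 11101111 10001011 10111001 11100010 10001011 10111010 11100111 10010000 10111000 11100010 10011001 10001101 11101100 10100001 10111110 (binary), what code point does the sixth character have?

U+C87E

Offset 0: leading byte 0xEE = 11101110 → 3-byte char #1 = EE 8C 93.
Offset 3: leading byte 0xEF = 11101111 → 3-byte char #2 = EF 8B B9.
Offset 6: leading byte 0xE2 = 11100010 → 3-byte char #3 = E2 8B BA.
Offset 9: leading byte 0xE7 = 11100111 → 3-byte char #4 = E7 90 B8.
Offset 12: leading byte 0xE2 = 11100010 → 3-byte char #5 = E2 99 8D.
Offset 15: leading byte 0xEC = 11101100 → 3-byte char #6 = EC A1 BE.
Leading byte 0xEC = 11101100 matches 1110xxxx → 3-byte sequence.
Byte 1: 0xEC = 11101100, payload 1100 (4 bits).
Byte 2: 0xA1 = 10100001 (10xxxxxx ✓), payload 100001.
Byte 3: 0xBE = 10111110 (10xxxxxx ✓), payload 111110.
Concatenate: 1100100001111110 = 0xC87E (16 bits → U+C87E).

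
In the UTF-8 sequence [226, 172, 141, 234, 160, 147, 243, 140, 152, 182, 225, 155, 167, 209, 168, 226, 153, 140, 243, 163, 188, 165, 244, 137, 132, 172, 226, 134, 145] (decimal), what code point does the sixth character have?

U+264C

Offset 0: leading byte 0xE2 = 11100010 → 3-byte char #1 = E2 AC 8D.
Offset 3: leading byte 0xEA = 11101010 → 3-byte char #2 = EA A0 93.
Offset 6: leading byte 0xF3 = 11110011 → 4-byte char #3 = F3 8C 98 B6.
Offset 10: leading byte 0xE1 = 11100001 → 3-byte char #4 = E1 9B A7.
Offset 13: leading byte 0xD1 = 11010001 → 2-byte char #5 = D1 A8.
Offset 15: leading byte 0xE2 = 11100010 → 3-byte char #6 = E2 99 8C.
Leading byte 0xE2 = 11100010 matches 1110xxxx → 3-byte sequence.
Byte 1: 0xE2 = 11100010, payload 0010 (4 bits).
Byte 2: 0x99 = 10011001 (10xxxxxx ✓), payload 011001.
Byte 3: 0x8C = 10001100 (10xxxxxx ✓), payload 001100.
Concatenate: 0010011001001100 = 0x264C (16 bits → U+264C).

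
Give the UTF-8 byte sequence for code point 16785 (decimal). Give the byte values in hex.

E4 86 91

U+4191 = 0x4191 = 16785 decimal. In range U+0800–U+FFFF → 3-byte form: 1110xxxx 10xxxxxx 10xxxxxx.
Binary (16 bits): 0100000110010001.
Split 4+6+6: 0100 | 000110 | 010001.
Byte 1: 11100100 = 0xE4.
Byte 2: 10000110 = 0x86.
Byte 3: 10010001 = 0x91.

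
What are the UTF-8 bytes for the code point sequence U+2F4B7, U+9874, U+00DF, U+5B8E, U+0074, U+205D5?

F0 AF 92 B7 E9 A1 B4 C3 9F E5 AE 8E 74 F0 A0 97 95

U+2F4B7: 4-byte form → F0 AF 92 B7.
U+9874: 3-byte form → E9 A1 B4.
U+00DF: 2-byte form → C3 9F.
U+5B8E: 3-byte form → E5 AE 8E.
U+0074: 1-byte form → 74.
U+205D5: 4-byte form → F0 A0 97 95.
Concatenated (17 bytes): F0 AF 92 B7 E9 A1 B4 C3 9F E5 AE 8E 74 F0 A0 97 95.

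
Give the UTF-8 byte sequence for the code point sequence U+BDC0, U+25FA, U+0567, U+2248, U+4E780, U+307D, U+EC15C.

U+BDC0: 3-byte form → EB B7 80.
U+25FA: 3-byte form → E2 97 BA.
U+0567: 2-byte form → D5 A7.
U+2248: 3-byte form → E2 89 88.
U+4E780: 4-byte form → F1 8E 9E 80.
U+307D: 3-byte form → E3 81 BD.
U+EC15C: 4-byte form → F3 AC 85 9C.
Concatenated (22 bytes): EB B7 80 E2 97 BA D5 A7 E2 89 88 F1 8E 9E 80 E3 81 BD F3 AC 85 9C.

EB B7 80 E2 97 BA D5 A7 E2 89 88 F1 8E 9E 80 E3 81 BD F3 AC 85 9C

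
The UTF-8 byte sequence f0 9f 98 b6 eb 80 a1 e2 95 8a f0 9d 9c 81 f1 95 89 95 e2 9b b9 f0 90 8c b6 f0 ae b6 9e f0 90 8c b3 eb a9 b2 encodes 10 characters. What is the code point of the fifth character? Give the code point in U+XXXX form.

Offset 0: leading byte 0xF0 = 11110000 → 4-byte char #1 = F0 9F 98 B6.
Offset 4: leading byte 0xEB = 11101011 → 3-byte char #2 = EB 80 A1.
Offset 7: leading byte 0xE2 = 11100010 → 3-byte char #3 = E2 95 8A.
Offset 10: leading byte 0xF0 = 11110000 → 4-byte char #4 = F0 9D 9C 81.
Offset 14: leading byte 0xF1 = 11110001 → 4-byte char #5 = F1 95 89 95.
Leading byte 0xF1 = 11110001 matches 11110xxx → 4-byte sequence.
Byte 1: 0xF1 = 11110001, payload 001 (3 bits).
Byte 2: 0x95 = 10010101 (10xxxxxx ✓), payload 010101.
Byte 3: 0x89 = 10001001 (10xxxxxx ✓), payload 001001.
Byte 4: 0x95 = 10010101 (10xxxxxx ✓), payload 010101.
Concatenate: 001010101001001010101 = 0x55255 (21 bits → U+55255).

U+55255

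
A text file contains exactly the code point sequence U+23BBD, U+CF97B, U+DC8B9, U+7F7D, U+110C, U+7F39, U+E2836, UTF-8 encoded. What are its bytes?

U+23BBD: 4-byte form → F0 A3 AE BD.
U+CF97B: 4-byte form → F3 8F A5 BB.
U+DC8B9: 4-byte form → F3 9C A2 B9.
U+7F7D: 3-byte form → E7 BD BD.
U+110C: 3-byte form → E1 84 8C.
U+7F39: 3-byte form → E7 BC B9.
U+E2836: 4-byte form → F3 A2 A0 B6.
Concatenated (25 bytes): F0 A3 AE BD F3 8F A5 BB F3 9C A2 B9 E7 BD BD E1 84 8C E7 BC B9 F3 A2 A0 B6.

F0 A3 AE BD F3 8F A5 BB F3 9C A2 B9 E7 BD BD E1 84 8C E7 BC B9 F3 A2 A0 B6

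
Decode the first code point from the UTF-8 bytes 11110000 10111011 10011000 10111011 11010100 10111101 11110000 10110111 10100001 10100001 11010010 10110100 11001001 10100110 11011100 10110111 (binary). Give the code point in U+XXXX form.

U+3B63B

Offset 0: leading byte 0xF0 = 11110000 → 4-byte char #1 = F0 BB 98 BB.
Leading byte 0xF0 = 11110000 matches 11110xxx → 4-byte sequence.
Byte 1: 0xF0 = 11110000, payload 000 (3 bits).
Byte 2: 0xBB = 10111011 (10xxxxxx ✓), payload 111011.
Byte 3: 0x98 = 10011000 (10xxxxxx ✓), payload 011000.
Byte 4: 0xBB = 10111011 (10xxxxxx ✓), payload 111011.
Concatenate: 000111011011000111011 = 0x3B63B (21 bits → U+3B63B).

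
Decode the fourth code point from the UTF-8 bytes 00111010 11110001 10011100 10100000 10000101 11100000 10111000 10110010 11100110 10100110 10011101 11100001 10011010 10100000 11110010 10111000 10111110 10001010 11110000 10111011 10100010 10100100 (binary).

Offset 0: leading byte 0x3A = 00111010 → 1-byte char #1 = 3A.
Offset 1: leading byte 0xF1 = 11110001 → 4-byte char #2 = F1 9C A0 85.
Offset 5: leading byte 0xE0 = 11100000 → 3-byte char #3 = E0 B8 B2.
Offset 8: leading byte 0xE6 = 11100110 → 3-byte char #4 = E6 A6 9D.
Leading byte 0xE6 = 11100110 matches 1110xxxx → 3-byte sequence.
Byte 1: 0xE6 = 11100110, payload 0110 (4 bits).
Byte 2: 0xA6 = 10100110 (10xxxxxx ✓), payload 100110.
Byte 3: 0x9D = 10011101 (10xxxxxx ✓), payload 011101.
Concatenate: 0110100110011101 = 0x699D (16 bits → U+699D).

U+699D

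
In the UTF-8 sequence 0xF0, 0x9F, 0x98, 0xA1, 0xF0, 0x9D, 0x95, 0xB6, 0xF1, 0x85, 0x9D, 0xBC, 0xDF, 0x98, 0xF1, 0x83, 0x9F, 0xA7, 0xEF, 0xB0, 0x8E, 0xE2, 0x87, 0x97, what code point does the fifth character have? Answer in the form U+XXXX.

U+437E7

Offset 0: leading byte 0xF0 = 11110000 → 4-byte char #1 = F0 9F 98 A1.
Offset 4: leading byte 0xF0 = 11110000 → 4-byte char #2 = F0 9D 95 B6.
Offset 8: leading byte 0xF1 = 11110001 → 4-byte char #3 = F1 85 9D BC.
Offset 12: leading byte 0xDF = 11011111 → 2-byte char #4 = DF 98.
Offset 14: leading byte 0xF1 = 11110001 → 4-byte char #5 = F1 83 9F A7.
Leading byte 0xF1 = 11110001 matches 11110xxx → 4-byte sequence.
Byte 1: 0xF1 = 11110001, payload 001 (3 bits).
Byte 2: 0x83 = 10000011 (10xxxxxx ✓), payload 000011.
Byte 3: 0x9F = 10011111 (10xxxxxx ✓), payload 011111.
Byte 4: 0xA7 = 10100111 (10xxxxxx ✓), payload 100111.
Concatenate: 001000011011111100111 = 0x437E7 (21 bits → U+437E7).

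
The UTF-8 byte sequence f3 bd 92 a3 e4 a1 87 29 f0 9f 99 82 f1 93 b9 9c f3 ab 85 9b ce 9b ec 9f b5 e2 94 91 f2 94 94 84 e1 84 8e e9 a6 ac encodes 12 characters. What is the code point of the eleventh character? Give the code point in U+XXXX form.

Offset 0: leading byte 0xF3 = 11110011 → 4-byte char #1 = F3 BD 92 A3.
Offset 4: leading byte 0xE4 = 11100100 → 3-byte char #2 = E4 A1 87.
Offset 7: leading byte 0x29 = 00101001 → 1-byte char #3 = 29.
Offset 8: leading byte 0xF0 = 11110000 → 4-byte char #4 = F0 9F 99 82.
Offset 12: leading byte 0xF1 = 11110001 → 4-byte char #5 = F1 93 B9 9C.
Offset 16: leading byte 0xF3 = 11110011 → 4-byte char #6 = F3 AB 85 9B.
Offset 20: leading byte 0xCE = 11001110 → 2-byte char #7 = CE 9B.
Offset 22: leading byte 0xEC = 11101100 → 3-byte char #8 = EC 9F B5.
Offset 25: leading byte 0xE2 = 11100010 → 3-byte char #9 = E2 94 91.
Offset 28: leading byte 0xF2 = 11110010 → 4-byte char #10 = F2 94 94 84.
Offset 32: leading byte 0xE1 = 11100001 → 3-byte char #11 = E1 84 8E.
Leading byte 0xE1 = 11100001 matches 1110xxxx → 3-byte sequence.
Byte 1: 0xE1 = 11100001, payload 0001 (4 bits).
Byte 2: 0x84 = 10000100 (10xxxxxx ✓), payload 000100.
Byte 3: 0x8E = 10001110 (10xxxxxx ✓), payload 001110.
Concatenate: 0001000100001110 = 0x110E (16 bits → U+110E).

U+110E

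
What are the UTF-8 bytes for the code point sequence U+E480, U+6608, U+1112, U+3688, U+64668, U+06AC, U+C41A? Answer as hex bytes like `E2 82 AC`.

U+E480: 3-byte form → EE 92 80.
U+6608: 3-byte form → E6 98 88.
U+1112: 3-byte form → E1 84 92.
U+3688: 3-byte form → E3 9A 88.
U+64668: 4-byte form → F1 A4 99 A8.
U+06AC: 2-byte form → DA AC.
U+C41A: 3-byte form → EC 90 9A.
Concatenated (21 bytes): EE 92 80 E6 98 88 E1 84 92 E3 9A 88 F1 A4 99 A8 DA AC EC 90 9A.

EE 92 80 E6 98 88 E1 84 92 E3 9A 88 F1 A4 99 A8 DA AC EC 90 9A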